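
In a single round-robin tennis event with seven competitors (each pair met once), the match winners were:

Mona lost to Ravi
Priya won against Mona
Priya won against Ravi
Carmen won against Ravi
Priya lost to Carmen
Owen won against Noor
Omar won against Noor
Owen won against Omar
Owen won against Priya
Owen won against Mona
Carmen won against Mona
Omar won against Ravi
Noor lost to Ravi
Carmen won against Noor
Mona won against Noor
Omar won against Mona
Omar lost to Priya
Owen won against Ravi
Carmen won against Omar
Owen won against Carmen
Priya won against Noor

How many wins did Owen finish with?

6

Owen's results: beat Priya, Ravi, Omar, Noor, Mona, Carmen; lost to no one.
That is 6 wins.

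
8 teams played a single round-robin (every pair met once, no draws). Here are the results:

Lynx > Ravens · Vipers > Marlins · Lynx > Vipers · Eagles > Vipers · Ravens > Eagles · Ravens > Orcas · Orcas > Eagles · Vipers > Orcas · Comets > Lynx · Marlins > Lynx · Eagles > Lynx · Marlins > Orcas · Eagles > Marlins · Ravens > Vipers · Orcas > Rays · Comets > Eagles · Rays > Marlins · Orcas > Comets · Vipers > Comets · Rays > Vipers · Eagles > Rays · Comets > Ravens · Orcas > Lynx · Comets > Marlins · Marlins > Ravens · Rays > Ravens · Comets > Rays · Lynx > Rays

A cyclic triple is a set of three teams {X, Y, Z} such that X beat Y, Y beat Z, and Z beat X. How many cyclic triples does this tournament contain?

19

Win totals: Rays 3, Orcas 4, Comets 5, Vipers 3, Eagles 4, Ravens 3, Marlins 3, Lynx 3.
A team with w wins dominates both others in C(w,2) triples; summing gives 3 + 6 + 10 + 3 + 6 + 3 + 3 + 3 = 37 transitive triples.
Total triples C(8,3) = 56, so cyclic triples = 56 − 37 = 19.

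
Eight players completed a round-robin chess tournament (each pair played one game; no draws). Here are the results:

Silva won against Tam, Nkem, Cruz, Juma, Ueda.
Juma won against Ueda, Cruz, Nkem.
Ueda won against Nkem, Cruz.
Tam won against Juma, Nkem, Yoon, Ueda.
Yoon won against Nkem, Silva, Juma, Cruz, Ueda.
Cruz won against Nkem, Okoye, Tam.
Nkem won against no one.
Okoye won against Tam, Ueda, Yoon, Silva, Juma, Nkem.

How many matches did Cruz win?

Cruz's results: beat Tam, Okoye, Nkem; lost to Silva, Juma, Ueda, Yoon.
That is 3 wins.

3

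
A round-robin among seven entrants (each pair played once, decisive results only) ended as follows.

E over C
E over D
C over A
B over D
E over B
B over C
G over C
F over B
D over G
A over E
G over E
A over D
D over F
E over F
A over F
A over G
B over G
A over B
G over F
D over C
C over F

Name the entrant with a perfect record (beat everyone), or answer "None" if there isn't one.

None

Highest win total is A with 5 (out of 6 possible).
A lost to C, so no entrant went undefeated.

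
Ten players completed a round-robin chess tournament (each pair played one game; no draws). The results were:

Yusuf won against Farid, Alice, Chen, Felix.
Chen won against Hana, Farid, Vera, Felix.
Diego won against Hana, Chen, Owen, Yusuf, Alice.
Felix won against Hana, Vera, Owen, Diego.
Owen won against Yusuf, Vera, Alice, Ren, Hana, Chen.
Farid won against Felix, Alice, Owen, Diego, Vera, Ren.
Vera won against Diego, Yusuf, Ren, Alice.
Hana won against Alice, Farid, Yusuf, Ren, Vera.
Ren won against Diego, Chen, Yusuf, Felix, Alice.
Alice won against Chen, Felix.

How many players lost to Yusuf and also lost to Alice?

2

Yusuf beat: Alice, Felix, Farid, Chen.
Alice beat: Felix, Chen.
Both beat: Felix, Chen — 2.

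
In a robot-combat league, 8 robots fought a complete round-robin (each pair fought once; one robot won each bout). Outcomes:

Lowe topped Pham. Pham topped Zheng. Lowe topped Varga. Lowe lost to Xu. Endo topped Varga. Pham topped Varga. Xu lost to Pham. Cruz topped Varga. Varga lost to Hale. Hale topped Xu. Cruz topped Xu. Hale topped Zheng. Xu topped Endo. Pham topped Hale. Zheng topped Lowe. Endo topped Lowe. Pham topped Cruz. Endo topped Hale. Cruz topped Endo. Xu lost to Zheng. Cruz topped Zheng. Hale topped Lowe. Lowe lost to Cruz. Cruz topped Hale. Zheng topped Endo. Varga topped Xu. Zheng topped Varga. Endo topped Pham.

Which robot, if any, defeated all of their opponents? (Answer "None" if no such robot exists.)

None

Highest win total is Cruz with 6 (out of 7 possible).
Cruz lost to Pham, so no robot went undefeated.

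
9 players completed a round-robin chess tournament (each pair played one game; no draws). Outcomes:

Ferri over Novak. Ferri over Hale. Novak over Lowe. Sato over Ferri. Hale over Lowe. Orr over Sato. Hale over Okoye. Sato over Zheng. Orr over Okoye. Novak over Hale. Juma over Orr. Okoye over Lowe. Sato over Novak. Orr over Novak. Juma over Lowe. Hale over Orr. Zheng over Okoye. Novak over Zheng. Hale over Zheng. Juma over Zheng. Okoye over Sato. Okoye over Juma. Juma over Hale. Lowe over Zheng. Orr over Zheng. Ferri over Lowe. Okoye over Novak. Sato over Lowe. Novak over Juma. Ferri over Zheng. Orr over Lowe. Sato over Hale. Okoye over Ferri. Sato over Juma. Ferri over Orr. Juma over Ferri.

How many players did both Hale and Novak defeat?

Hale beat: Zheng, Lowe, Okoye, Orr.
Novak beat: Juma, Zheng, Lowe, Hale.
Both beat: Zheng, Lowe — 2.

2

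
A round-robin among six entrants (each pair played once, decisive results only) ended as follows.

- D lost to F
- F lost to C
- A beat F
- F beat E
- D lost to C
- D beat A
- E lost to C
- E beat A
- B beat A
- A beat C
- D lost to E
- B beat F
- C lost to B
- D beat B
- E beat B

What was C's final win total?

3

C's results: beat D, E, F; lost to A, B.
That is 3 wins.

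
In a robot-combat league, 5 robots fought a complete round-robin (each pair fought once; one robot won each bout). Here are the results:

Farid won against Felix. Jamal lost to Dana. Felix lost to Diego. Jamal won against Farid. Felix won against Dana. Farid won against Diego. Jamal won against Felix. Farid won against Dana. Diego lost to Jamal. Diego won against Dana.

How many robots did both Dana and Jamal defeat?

0

Dana beat: Jamal.
Jamal beat: Farid, Felix, Diego.
No one was beaten by both.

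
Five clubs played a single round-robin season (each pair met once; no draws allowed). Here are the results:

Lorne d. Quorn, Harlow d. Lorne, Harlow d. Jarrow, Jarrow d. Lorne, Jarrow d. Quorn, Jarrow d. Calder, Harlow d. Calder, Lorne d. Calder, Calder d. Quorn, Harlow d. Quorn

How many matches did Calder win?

1

Calder's results: beat Quorn; lost to Harlow, Lorne, Jarrow.
That is 1 win.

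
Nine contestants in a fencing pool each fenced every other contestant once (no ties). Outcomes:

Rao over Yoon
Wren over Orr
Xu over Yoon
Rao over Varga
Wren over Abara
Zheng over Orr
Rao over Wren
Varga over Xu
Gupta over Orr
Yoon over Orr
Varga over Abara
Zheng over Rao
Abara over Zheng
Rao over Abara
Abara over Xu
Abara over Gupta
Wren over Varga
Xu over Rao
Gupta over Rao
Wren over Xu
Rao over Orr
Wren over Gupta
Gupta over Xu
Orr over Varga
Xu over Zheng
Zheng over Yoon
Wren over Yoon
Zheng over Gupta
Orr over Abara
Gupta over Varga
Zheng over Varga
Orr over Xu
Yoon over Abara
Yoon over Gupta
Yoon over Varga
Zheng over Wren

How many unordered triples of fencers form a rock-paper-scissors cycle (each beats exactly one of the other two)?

22

Win totals: Orr 3, Rao 5, Yoon 4, Varga 2, Gupta 4, Abara 3, Wren 6, Xu 3, Zheng 6.
A fencer with w wins dominates both others in C(w,2) triples; summing gives 3 + 10 + 6 + 1 + 6 + 3 + 15 + 3 + 15 = 62 transitive triples.
Total triples C(9,3) = 84, so cyclic triples = 84 − 62 = 22.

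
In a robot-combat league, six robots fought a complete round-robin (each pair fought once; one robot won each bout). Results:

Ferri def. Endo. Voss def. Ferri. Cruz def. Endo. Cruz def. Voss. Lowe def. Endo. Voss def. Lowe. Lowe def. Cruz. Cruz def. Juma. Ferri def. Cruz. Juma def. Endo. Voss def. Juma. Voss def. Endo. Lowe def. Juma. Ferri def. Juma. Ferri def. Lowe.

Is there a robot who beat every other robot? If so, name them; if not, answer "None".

Highest win total is Voss with 4 (out of 5 possible).
Voss lost to Cruz, so no robot went undefeated.

None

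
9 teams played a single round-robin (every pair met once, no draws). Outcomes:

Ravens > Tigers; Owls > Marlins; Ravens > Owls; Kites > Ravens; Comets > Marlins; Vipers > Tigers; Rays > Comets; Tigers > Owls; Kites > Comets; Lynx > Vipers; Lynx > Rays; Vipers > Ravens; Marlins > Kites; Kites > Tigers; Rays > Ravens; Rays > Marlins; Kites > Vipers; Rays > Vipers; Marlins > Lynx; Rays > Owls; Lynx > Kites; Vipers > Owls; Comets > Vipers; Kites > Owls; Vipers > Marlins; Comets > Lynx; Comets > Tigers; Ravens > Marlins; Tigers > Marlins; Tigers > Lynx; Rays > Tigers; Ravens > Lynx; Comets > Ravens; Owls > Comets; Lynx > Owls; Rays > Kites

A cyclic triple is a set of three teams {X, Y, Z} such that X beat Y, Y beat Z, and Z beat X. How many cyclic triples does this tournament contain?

20

Win totals: Marlins 2, Comets 5, Rays 7, Ravens 4, Tigers 3, Lynx 4, Kites 5, Owls 2, Vipers 4.
A team with w wins dominates both others in C(w,2) triples; summing gives 1 + 10 + 21 + 6 + 3 + 6 + 10 + 1 + 6 = 64 transitive triples.
Total triples C(9,3) = 84, so cyclic triples = 84 − 64 = 20.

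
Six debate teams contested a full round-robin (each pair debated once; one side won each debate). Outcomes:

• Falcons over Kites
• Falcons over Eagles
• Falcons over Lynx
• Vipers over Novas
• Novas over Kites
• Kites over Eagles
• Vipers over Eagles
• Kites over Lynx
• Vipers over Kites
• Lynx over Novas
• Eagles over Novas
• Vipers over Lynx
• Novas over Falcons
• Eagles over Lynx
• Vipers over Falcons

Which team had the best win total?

Vipers

Win totals: Eagles 2, Falcons 3, Novas 2, Lynx 1, Vipers 5, Kites 2.
Vipers leads with 5 wins (next highest: 3).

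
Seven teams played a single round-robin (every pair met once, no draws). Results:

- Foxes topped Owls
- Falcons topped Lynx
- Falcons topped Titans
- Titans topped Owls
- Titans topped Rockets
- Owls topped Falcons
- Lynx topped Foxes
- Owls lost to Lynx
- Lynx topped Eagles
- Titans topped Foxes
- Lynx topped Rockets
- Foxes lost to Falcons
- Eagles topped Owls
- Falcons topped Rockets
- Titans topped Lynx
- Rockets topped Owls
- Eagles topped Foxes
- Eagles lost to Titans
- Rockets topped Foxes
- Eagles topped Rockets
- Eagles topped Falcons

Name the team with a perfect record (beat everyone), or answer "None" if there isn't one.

None

Highest win total is Titans with 5 (out of 6 possible).
Titans lost to Falcons, so no team went undefeated.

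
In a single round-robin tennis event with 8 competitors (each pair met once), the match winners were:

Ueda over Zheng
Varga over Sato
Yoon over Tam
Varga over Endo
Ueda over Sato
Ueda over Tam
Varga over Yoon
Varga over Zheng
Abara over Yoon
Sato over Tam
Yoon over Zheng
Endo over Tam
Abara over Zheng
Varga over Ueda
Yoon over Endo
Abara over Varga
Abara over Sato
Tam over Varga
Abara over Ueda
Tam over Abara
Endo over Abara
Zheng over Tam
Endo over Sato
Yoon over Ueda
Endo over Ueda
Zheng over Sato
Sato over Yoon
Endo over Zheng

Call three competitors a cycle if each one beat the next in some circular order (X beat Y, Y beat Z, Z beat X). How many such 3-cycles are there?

Win totals: Yoon 4, Endo 5, Zheng 2, Ueda 3, Tam 2, Abara 5, Varga 5, Sato 2.
A competitor with w wins dominates both others in C(w,2) triples; summing gives 6 + 10 + 1 + 3 + 1 + 10 + 10 + 1 = 42 transitive triples.
Total triples C(8,3) = 56, so cyclic triples = 56 − 42 = 14.

14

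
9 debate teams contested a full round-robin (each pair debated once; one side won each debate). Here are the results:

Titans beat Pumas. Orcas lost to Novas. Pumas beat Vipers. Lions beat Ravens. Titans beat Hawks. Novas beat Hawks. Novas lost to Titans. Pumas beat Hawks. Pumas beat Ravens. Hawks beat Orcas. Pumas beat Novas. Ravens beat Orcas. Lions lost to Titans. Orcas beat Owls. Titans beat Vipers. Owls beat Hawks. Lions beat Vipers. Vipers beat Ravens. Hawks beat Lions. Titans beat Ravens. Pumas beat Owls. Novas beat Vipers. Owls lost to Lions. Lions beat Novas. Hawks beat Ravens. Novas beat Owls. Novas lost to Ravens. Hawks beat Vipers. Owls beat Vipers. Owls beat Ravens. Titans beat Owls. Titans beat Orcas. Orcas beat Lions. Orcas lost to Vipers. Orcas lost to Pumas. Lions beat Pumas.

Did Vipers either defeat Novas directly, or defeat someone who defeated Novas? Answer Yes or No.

Yes

Vipers did not beat Novas directly.
Vipers beat Ravens, Orcas. Of those, Ravens beat Novas.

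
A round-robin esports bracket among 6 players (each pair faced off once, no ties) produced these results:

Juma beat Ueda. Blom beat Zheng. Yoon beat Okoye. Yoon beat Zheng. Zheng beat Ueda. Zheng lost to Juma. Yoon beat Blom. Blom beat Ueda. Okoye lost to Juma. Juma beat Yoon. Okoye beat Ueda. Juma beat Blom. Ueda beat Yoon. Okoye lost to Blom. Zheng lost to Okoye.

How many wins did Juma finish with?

5

Juma's results: beat Okoye, Yoon, Ueda, Blom, Zheng; lost to no one.
That is 5 wins.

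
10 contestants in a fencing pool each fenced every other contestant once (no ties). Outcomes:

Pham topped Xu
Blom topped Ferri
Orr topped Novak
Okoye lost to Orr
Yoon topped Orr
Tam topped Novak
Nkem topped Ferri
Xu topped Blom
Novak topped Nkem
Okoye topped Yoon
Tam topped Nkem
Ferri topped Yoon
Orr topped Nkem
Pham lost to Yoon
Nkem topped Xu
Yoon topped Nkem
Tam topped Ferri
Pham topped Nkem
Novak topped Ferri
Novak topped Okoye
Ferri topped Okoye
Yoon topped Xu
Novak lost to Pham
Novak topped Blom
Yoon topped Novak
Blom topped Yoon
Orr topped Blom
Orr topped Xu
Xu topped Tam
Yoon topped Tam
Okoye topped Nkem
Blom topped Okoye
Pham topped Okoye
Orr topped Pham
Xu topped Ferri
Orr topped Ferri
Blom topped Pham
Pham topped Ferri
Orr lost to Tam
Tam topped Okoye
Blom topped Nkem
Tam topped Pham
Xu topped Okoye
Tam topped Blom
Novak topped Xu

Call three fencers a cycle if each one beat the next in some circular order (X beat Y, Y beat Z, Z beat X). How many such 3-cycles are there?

Win totals: Xu 4, Yoon 6, Okoye 2, Tam 7, Orr 7, Novak 5, Ferri 2, Blom 5, Pham 5, Nkem 2.
A fencer with w wins dominates both others in C(w,2) triples; summing gives 6 + 15 + 1 + 21 + 21 + 10 + 1 + 10 + 10 + 1 = 96 transitive triples.
Total triples C(10,3) = 120, so cyclic triples = 120 − 96 = 24.

24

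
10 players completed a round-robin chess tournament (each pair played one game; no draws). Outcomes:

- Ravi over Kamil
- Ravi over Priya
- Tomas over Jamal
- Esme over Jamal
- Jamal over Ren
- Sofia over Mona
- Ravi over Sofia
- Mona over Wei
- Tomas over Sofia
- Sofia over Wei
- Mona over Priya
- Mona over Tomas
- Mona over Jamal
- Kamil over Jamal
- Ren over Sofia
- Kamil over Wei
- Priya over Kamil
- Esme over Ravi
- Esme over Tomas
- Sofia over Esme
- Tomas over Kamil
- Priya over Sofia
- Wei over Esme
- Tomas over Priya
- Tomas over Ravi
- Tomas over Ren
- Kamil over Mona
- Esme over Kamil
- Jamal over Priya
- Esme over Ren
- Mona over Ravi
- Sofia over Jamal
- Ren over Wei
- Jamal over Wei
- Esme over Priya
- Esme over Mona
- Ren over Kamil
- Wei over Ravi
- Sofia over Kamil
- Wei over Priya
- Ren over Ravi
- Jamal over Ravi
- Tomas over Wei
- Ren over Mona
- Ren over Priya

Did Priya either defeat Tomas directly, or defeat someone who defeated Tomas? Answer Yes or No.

Priya did not beat Tomas directly.
Priya beat Sofia, Kamil, but each of them lost to Tomas. No two-step path.

No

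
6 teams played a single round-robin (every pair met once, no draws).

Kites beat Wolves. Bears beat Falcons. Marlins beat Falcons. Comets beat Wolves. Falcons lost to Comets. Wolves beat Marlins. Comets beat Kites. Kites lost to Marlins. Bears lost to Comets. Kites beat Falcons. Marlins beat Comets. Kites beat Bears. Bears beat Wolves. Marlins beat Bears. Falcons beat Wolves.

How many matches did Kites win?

Kites' results: beat Bears, Falcons, Wolves; lost to Marlins, Comets.
That is 3 wins.

3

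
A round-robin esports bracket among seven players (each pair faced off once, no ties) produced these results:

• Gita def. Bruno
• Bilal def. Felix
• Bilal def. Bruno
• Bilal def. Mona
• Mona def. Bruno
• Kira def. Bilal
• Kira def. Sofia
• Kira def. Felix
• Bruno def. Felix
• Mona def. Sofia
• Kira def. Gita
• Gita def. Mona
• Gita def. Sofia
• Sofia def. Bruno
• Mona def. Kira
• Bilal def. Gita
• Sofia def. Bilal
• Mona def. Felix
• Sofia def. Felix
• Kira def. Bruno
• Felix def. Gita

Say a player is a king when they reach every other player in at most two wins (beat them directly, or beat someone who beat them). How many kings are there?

4

Sofia cannot reach Kira in two steps.
Mona reaches everyone (king).
Kira reaches everyone (king).
Bilal reaches everyone (king).
Gita reaches everyone (king).
Felix cannot reach Kira, Bilal in two steps.
Bruno cannot reach Sofia, Mona, Kira, Bilal in two steps.
Kings: Mona, Kira, Bilal, Gita — 4.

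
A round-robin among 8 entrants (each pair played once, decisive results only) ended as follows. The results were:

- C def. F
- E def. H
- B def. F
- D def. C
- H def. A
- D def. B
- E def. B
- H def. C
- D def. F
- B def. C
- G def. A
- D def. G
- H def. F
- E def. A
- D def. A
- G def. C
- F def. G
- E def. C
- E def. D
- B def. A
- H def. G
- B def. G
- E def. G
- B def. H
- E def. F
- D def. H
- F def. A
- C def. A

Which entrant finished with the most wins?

E

Win totals: A 0, B 5, C 2, D 6, E 7, F 2, G 2, H 4.
E leads with 7 wins (next highest: 6).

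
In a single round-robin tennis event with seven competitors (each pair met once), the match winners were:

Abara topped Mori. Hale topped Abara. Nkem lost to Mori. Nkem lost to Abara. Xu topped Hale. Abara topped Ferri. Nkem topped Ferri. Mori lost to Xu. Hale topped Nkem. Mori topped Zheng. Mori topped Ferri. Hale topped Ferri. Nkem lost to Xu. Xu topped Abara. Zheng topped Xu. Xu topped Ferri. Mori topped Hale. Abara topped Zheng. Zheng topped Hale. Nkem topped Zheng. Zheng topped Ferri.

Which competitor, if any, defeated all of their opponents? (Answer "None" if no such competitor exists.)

None

Highest win total is Xu with 5 (out of 6 possible).
Xu lost to Zheng, so no competitor went undefeated.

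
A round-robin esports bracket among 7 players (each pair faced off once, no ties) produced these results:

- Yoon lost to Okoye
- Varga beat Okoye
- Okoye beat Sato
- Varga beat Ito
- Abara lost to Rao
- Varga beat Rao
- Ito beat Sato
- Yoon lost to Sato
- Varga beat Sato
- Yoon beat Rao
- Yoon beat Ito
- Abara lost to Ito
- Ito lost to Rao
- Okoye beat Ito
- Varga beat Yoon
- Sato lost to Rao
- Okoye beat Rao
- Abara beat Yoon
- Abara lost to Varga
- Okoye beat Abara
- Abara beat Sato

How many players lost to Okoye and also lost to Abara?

2

Okoye beat: Rao, Ito, Abara, Sato, Yoon.
Abara beat: Sato, Yoon.
Both beat: Sato, Yoon — 2.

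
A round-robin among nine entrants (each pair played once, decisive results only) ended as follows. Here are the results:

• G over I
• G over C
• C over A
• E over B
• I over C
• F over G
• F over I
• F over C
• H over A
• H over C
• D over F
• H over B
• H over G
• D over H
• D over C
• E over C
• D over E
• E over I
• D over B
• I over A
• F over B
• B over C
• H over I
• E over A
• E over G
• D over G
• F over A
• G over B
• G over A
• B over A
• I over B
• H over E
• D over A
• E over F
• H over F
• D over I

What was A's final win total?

A's results: beat no one; lost to B, C, D, E, F, G, H, I.
That is 0 wins.

0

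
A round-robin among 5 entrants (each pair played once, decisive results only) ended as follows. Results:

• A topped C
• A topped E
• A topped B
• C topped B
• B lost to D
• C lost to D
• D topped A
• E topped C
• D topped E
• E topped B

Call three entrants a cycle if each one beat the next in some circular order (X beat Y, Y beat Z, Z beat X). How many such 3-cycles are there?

Of the C(5,3) = 10 triples, the cyclic ones are: none.
That is 0.

0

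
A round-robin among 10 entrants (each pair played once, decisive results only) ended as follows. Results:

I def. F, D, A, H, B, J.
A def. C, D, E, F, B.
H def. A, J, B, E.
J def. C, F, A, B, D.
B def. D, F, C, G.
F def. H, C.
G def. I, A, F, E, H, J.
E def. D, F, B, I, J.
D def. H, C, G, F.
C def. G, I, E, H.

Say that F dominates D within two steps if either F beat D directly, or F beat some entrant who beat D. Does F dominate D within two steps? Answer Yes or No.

No

F did not beat D directly.
F beat C, H, but each of them lost to D. No two-step path.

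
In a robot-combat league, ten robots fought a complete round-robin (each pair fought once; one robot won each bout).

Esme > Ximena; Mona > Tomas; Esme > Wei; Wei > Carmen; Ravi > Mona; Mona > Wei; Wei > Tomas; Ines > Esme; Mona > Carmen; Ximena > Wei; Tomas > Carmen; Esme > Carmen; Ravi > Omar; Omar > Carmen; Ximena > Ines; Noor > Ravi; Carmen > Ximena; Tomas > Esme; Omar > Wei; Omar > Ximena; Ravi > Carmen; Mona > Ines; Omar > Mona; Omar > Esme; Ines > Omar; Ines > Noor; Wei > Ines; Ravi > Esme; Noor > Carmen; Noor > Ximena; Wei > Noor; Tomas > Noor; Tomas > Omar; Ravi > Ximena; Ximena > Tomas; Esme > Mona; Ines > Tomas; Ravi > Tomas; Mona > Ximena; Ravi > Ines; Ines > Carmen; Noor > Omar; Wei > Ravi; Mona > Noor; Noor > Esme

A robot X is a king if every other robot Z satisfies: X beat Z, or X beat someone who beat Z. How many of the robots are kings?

6

Noor reaches everyone (king).
Mona reaches everyone (king).
Ximena cannot reach Mona in two steps.
Wei reaches everyone (king).
Esme cannot reach Omar in two steps.
Ravi reaches everyone (king).
Omar reaches everyone (king).
Ines reaches everyone (king).
Carmen cannot reach Noor, Mona, Esme, Ravi, Omar in two steps.
Tomas cannot reach Ines in two steps.
Kings: Noor, Mona, Wei, Ravi, Omar, Ines — 6.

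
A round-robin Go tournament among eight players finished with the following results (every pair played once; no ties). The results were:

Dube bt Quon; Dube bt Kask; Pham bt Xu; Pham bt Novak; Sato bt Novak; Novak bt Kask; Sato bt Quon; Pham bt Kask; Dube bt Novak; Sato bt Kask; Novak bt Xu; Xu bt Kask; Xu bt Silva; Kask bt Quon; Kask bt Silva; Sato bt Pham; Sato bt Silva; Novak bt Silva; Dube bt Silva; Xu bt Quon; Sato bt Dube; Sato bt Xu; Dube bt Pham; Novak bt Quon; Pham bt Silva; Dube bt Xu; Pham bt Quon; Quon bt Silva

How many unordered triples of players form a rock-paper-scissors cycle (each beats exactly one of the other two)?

0

Win totals: Novak 4, Kask 2, Xu 3, Silva 0, Pham 5, Quon 1, Sato 7, Dube 6.
A player with w wins dominates both others in C(w,2) triples; summing gives 6 + 1 + 3 + 0 + 10 + 0 + 21 + 15 = 56 transitive triples.
Total triples C(8,3) = 56, so cyclic triples = 56 − 56 = 0.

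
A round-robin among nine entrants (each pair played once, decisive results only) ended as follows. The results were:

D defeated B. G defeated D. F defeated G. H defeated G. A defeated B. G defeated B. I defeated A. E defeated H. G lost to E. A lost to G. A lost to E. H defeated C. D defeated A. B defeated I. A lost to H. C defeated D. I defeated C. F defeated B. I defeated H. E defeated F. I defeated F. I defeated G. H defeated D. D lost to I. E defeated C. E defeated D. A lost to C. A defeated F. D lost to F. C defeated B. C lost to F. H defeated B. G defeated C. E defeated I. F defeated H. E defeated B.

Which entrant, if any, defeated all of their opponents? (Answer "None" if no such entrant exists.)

E

E has 8 wins out of 8 opponents — a perfect record.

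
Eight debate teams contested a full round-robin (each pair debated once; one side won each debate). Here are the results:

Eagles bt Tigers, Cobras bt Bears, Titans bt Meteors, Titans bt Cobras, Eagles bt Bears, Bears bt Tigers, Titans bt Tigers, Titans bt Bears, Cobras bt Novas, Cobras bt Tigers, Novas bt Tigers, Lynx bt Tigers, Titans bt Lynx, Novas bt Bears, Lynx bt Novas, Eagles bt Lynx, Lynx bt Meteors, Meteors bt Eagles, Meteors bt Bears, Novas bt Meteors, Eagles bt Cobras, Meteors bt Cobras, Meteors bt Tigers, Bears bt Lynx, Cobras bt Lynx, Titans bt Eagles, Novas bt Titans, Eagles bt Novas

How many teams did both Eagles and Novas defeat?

2

Eagles beat: Cobras, Lynx, Bears, Novas, Tigers.
Novas beat: Bears, Meteors, Titans, Tigers.
Both beat: Bears, Tigers — 2.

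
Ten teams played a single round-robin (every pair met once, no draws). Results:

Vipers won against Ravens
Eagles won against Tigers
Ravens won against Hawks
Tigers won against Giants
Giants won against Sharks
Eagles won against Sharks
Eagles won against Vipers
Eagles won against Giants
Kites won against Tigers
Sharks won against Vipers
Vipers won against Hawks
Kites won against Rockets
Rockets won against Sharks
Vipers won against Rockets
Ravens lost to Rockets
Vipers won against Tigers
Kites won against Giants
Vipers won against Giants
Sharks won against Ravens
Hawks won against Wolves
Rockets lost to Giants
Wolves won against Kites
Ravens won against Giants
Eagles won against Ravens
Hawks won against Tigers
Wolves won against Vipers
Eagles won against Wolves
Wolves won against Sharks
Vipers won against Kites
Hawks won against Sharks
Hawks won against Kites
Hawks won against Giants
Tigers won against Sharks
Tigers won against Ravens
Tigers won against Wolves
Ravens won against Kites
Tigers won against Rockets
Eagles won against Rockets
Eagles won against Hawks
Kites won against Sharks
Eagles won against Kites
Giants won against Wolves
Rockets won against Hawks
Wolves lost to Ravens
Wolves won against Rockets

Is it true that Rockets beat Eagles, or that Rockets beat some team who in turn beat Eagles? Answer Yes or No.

No

Rockets did not beat Eagles directly.
Rockets beat Hawks, Sharks, Ravens, but each of them lost to Eagles. No two-step path.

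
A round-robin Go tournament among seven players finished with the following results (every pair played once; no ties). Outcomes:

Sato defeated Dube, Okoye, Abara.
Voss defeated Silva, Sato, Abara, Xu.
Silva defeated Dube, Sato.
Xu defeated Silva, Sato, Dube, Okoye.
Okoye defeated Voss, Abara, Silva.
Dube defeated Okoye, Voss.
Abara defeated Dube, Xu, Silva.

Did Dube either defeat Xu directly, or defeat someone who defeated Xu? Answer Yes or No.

Yes

Dube did not beat Xu directly.
Dube beat Okoye, Voss. Of those, Voss beat Xu.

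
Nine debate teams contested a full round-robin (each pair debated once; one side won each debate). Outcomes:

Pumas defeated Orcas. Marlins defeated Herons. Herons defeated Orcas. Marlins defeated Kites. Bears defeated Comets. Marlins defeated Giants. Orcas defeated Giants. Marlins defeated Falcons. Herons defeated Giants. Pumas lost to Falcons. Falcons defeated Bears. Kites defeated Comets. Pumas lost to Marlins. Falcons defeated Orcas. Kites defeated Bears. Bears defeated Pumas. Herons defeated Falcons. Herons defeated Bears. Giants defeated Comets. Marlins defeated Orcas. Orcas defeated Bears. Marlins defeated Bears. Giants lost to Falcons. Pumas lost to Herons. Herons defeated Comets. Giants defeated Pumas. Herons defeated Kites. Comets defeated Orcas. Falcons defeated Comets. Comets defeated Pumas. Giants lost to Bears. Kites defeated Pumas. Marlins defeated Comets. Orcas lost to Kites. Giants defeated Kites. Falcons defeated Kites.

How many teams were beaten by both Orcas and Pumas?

Orcas beat: Bears, Giants.
Pumas beat: Orcas.
No one was beaten by both.

0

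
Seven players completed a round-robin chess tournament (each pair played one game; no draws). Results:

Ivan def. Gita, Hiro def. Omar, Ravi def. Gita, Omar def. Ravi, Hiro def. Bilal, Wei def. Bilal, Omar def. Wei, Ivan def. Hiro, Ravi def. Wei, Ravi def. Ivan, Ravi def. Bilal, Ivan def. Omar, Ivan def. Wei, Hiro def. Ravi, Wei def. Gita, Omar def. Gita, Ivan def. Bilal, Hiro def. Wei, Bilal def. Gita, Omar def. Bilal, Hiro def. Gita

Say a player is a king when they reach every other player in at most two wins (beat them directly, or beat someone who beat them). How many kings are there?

Omar cannot reach Hiro in two steps.
Hiro reaches everyone (king).
Bilal cannot reach Omar, Hiro, Ivan, Wei, Ravi in two steps.
Gita cannot reach Omar, Hiro, Bilal, Ivan, Wei, Ravi in two steps.
Ivan reaches everyone (king).
Wei cannot reach Omar, Hiro, Ivan, Ravi in two steps.
Ravi reaches everyone (king).
Kings: Hiro, Ivan, Ravi — 3.

3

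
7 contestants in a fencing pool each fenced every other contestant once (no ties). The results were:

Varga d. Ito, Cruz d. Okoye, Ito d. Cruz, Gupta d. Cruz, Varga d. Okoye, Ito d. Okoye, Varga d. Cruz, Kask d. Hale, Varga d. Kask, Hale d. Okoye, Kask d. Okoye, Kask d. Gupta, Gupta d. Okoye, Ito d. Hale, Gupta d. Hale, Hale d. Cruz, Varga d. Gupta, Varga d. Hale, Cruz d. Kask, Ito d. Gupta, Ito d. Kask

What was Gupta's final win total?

Gupta's results: beat Okoye, Cruz, Hale; lost to Kask, Varga, Ito.
That is 3 wins.

3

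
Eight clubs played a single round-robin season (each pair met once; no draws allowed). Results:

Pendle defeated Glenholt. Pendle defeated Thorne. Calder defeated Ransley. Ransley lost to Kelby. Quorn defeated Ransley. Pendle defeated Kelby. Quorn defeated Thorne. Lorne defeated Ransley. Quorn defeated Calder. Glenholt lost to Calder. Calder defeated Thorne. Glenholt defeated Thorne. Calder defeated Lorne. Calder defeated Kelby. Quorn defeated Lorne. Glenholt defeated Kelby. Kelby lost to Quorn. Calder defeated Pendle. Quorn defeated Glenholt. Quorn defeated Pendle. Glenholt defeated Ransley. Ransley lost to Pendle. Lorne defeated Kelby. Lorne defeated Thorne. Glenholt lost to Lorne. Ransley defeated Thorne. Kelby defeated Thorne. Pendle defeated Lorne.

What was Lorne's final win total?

4

Lorne's results: beat Ransley, Glenholt, Kelby, Thorne; lost to Quorn, Calder, Pendle.
That is 4 wins.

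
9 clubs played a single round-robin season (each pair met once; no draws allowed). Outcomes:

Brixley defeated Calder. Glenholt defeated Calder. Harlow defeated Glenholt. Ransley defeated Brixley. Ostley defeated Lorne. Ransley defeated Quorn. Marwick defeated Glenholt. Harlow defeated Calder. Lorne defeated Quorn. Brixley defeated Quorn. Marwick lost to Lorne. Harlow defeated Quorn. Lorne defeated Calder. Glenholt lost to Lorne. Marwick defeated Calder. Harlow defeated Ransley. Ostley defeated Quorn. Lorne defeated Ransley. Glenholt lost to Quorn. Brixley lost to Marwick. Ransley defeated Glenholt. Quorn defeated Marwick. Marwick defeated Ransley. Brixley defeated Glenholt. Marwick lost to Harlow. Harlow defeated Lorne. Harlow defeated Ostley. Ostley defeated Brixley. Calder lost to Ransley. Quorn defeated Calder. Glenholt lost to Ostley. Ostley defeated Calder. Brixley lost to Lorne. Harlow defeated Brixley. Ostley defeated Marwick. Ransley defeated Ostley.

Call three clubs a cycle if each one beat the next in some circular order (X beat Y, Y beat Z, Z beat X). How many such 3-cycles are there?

Win totals: Quorn 3, Ransley 5, Brixley 3, Glenholt 1, Ostley 6, Harlow 8, Calder 0, Marwick 4, Lorne 6.
A club with w wins dominates both others in C(w,2) triples; summing gives 3 + 10 + 3 + 0 + 15 + 28 + 0 + 6 + 15 = 80 transitive triples.
Total triples C(9,3) = 84, so cyclic triples = 84 − 80 = 4.

4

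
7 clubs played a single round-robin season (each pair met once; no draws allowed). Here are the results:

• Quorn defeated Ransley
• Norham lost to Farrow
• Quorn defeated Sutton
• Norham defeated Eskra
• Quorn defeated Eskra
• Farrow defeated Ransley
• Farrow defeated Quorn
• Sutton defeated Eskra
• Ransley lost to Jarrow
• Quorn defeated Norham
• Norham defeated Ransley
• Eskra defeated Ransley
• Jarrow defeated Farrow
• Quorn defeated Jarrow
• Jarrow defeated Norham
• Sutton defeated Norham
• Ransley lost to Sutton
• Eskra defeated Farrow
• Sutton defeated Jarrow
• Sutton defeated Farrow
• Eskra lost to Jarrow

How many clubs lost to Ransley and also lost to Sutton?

0

Ransley beat: no one.
Sutton beat: Norham, Ransley, Eskra, Jarrow, Farrow.
No one was beaten by both.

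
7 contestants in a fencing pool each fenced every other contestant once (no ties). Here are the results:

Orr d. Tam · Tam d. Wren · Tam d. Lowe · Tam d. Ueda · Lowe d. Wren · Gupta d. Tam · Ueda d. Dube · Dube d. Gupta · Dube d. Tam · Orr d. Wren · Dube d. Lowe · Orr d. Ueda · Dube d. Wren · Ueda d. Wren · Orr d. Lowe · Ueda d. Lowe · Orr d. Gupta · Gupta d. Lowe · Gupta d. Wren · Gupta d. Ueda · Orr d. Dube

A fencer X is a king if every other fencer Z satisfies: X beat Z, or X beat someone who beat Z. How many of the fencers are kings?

Gupta cannot reach Orr in two steps.
Ueda cannot reach Orr in two steps.
Orr reaches everyone (king).
Dube cannot reach Orr in two steps.
Tam cannot reach Gupta, Orr in two steps.
Lowe cannot reach Gupta, Ueda, Orr, Dube, Tam in two steps.
Wren cannot reach Gupta, Ueda, Orr, Dube, Tam, Lowe in two steps.
Kings: Orr — 1.

1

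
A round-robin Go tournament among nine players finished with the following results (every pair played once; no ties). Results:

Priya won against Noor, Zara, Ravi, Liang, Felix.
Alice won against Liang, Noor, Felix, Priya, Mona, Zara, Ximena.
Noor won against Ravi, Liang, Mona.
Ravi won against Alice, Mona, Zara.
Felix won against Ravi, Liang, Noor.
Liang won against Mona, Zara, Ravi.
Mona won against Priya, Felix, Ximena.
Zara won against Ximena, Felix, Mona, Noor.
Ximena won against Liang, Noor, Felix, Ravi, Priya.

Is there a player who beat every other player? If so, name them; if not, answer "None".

None

Highest win total is Alice with 7 (out of 8 possible).
Alice lost to Ravi, so no player went undefeated.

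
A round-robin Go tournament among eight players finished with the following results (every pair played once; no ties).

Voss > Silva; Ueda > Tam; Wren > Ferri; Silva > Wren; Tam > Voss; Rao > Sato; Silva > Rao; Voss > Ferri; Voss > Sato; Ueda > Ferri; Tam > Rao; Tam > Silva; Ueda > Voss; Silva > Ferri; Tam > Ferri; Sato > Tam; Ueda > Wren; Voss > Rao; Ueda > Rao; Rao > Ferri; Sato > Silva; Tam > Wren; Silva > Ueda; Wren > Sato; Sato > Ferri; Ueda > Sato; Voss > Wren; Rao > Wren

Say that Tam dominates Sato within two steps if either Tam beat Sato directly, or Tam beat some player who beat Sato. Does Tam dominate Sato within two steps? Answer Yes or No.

Tam did not beat Sato directly.
Tam beat Rao, Wren, Ferri, Silva, Voss. Of those, Rao beat Sato.

Yes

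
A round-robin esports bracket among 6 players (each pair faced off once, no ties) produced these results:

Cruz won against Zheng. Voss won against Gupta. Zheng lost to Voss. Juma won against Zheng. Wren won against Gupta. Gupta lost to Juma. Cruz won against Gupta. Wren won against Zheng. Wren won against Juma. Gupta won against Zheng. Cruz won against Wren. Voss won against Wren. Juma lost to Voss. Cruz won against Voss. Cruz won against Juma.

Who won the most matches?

Win totals: Juma 2, Wren 3, Gupta 1, Zheng 0, Voss 4, Cruz 5.
Cruz leads with 5 wins (next highest: 4).

Cruz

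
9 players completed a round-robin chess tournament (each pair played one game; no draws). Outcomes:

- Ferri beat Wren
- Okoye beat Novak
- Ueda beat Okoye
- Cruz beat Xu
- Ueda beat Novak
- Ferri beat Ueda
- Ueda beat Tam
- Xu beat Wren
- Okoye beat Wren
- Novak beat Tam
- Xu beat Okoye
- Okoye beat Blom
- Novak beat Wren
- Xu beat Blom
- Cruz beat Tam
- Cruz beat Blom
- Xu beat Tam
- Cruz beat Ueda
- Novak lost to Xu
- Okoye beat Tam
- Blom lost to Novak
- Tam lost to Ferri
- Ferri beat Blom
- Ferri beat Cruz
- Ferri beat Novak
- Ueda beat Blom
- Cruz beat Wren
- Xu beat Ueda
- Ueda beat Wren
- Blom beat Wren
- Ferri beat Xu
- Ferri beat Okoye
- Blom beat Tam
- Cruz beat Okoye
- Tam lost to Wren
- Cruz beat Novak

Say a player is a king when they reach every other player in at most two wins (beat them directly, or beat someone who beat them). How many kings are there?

Wren cannot reach Ferri, Ueda, Okoye, Blom, Xu, Novak, Cruz in two steps.
Ferri reaches everyone (king).
Ueda cannot reach Ferri, Xu, Cruz in two steps.
Okoye cannot reach Ferri, Ueda, Xu, Cruz in two steps.
Blom cannot reach Ferri, Ueda, Okoye, Xu, Novak, Cruz in two steps.
Xu cannot reach Ferri, Cruz in two steps.
Novak cannot reach Ferri, Ueda, Okoye, Xu, Cruz in two steps.
Cruz cannot reach Ferri in two steps.
Tam cannot reach Wren, Ferri, Ueda, Okoye, Blom, Xu, Novak, Cruz in two steps.
Kings: Ferri — 1.

1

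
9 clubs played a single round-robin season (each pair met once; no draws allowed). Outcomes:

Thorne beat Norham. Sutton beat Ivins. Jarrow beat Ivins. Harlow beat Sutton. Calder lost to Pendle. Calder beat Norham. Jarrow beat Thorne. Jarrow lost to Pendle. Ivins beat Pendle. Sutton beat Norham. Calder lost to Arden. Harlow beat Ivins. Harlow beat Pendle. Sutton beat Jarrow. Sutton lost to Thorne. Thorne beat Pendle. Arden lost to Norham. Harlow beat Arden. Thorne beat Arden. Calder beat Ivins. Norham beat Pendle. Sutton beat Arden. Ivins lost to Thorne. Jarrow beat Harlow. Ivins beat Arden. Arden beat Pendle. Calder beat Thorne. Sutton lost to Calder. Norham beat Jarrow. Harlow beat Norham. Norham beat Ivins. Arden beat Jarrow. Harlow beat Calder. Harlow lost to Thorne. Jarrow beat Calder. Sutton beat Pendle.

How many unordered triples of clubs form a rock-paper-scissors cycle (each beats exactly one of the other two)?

21

Win totals: Norham 4, Ivins 2, Jarrow 4, Thorne 6, Pendle 2, Harlow 6, Sutton 5, Arden 3, Calder 4.
A club with w wins dominates both others in C(w,2) triples; summing gives 6 + 1 + 6 + 15 + 1 + 15 + 10 + 3 + 6 = 63 transitive triples.
Total triples C(9,3) = 84, so cyclic triples = 84 − 63 = 21.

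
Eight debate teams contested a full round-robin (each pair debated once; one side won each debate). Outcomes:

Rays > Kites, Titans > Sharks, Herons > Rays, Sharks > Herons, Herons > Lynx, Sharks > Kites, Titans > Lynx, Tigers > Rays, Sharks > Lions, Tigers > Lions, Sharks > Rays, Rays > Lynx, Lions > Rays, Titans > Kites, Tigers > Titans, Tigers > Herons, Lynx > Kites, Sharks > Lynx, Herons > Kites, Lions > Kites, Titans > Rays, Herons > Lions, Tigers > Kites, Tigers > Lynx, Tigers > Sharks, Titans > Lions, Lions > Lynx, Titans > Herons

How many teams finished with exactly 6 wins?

Win totals: Kites 0, Lynx 1, Tigers 7, Rays 2, Herons 4, Titans 6, Lions 3, Sharks 5.
Exactly 6: Titans — 1 team.

1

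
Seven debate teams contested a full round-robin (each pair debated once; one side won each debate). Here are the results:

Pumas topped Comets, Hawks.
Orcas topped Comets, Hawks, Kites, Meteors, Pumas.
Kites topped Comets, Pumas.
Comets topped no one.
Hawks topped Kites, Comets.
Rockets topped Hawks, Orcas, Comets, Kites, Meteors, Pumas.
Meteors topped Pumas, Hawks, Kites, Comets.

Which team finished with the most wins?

Win totals: Meteors 4, Comets 0, Rockets 6, Orcas 5, Pumas 2, Kites 2, Hawks 2.
Rockets leads with 6 wins (next highest: 5).

Rockets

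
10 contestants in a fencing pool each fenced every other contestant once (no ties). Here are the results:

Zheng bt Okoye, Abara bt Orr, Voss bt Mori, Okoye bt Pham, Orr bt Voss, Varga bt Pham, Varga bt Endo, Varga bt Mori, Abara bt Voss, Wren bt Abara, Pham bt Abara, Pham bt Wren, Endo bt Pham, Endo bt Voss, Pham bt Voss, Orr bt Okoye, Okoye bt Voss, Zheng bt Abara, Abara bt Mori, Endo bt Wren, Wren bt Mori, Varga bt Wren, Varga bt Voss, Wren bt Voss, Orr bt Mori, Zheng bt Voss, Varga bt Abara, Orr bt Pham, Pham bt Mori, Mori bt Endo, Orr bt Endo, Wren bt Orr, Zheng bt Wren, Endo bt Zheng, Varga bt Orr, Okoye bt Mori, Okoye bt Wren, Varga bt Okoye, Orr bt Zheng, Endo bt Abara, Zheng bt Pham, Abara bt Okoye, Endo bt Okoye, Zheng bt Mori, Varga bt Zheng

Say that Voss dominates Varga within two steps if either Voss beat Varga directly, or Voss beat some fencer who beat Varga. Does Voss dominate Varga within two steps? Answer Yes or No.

No

Voss did not beat Varga directly.
Voss beat Mori, but each of them lost to Varga. No two-step path.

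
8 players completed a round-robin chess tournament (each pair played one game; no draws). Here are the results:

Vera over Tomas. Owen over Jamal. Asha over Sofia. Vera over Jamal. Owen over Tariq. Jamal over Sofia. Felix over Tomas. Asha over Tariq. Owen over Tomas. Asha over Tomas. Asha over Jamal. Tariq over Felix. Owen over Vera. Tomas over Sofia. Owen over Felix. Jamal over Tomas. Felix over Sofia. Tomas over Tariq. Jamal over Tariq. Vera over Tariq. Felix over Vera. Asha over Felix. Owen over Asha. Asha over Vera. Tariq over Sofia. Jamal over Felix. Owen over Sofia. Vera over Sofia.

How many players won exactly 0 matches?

1

Win totals: Owen 7, Vera 4, Jamal 4, Sofia 0, Asha 6, Felix 3, Tomas 2, Tariq 2.
Exactly 0: Sofia — 1 player.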